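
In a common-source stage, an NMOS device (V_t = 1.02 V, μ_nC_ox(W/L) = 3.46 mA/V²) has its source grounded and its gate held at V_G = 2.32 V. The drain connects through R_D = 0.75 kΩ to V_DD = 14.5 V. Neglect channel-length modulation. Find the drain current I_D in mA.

I_D = 2.92 mA

V_GS = V_G = 2.32 V, so V_ov = 2.32 − 1.02 = 1.3 V.
Assume saturation: I_D = ½ k_n V_ov² = 0.5 × 3.46 × 1.3² = 2.92 mA, giving V_DS = V_DD − I_D R_D = 14.5 − 2.92 × 0.75 = 12.3 V.
V_DS = 12.3 V ≥ V_ov = 1.3 V, confirming saturation.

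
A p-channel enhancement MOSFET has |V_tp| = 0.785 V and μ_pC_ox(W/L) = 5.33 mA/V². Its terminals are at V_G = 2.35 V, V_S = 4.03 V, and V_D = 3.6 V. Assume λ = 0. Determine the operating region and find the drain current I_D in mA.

Triode; I_D = 1.56 mA

V_SG = V_S − V_G = 4.03 − 2.35 = 1.68 V; V_SD = V_S − V_D = 4.03 − 3.6 = 0.43 V.
V_ov = V_SG − |V_tp| = 1.68 − 0.785 = 0.895 V.
Since V_SD = 0.43 V < V_ov = 0.895 V, the device is in the triode region.
I_D = k_p [V_ov · V_SD − ½ V_SD²] = 5.33 × [0.895 × 0.43 − 0.5 × 0.43²] = 1.56 mA.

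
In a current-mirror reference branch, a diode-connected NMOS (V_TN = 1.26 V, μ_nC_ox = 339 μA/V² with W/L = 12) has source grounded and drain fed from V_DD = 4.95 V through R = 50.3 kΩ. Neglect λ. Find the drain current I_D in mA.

I_D = 0.0697 mA

With gate tied to drain, V_GS = V_DS ≥ V_GS − V_TN, so the device is in saturation.
k_n = μ_nC_ox · (W/L) = 4.068 mA/V².
KCL at the drain: ½ k_n (V_GS − V_TN)² = (V_DD − V_GS)/R.
Let x = V_GS − 1.26. Then 102 x² + x − 3.69 = 0, giving x = 0.185 V (positive root), so V_GS = 1.45 V.
I_D = (V_DD − V_GS)/R = (4.95 − 1.45) / 50.3 = 0.0697 mA.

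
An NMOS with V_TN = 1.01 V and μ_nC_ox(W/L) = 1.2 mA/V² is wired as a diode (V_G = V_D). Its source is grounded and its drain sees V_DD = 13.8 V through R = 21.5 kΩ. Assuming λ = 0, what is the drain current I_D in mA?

I_D = 0.550 mA

With gate tied to drain, V_GS = V_DS ≥ V_GS − V_TN, so the device is in saturation.
KCL at the drain: ½ k_n (V_GS − V_TN)² = (V_DD − V_GS)/R.
Let x = V_GS − 1.01. Then 12.9 x² + x − 12.79 = 0, giving x = 0.958 V (positive root), so V_GS = 1.97 V.
I_D = (V_DD − V_GS)/R = (13.8 − 1.97) / 21.5 = 0.55 mA.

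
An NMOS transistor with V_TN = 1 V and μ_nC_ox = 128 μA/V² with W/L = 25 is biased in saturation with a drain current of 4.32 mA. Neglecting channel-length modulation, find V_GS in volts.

k_n = μ_nC_ox · (W/L) = 3.2 mA/V².
In saturation I_D = ½ k_n (V_GS − V_TN)², so V_GS − V_TN = √(2 I_D / k_n) = √(2 × 4.32 / 3.2) = 1.64 V.
V_GS = 1 + 1.64 = 2.64 V.

V_GS = 2.64 V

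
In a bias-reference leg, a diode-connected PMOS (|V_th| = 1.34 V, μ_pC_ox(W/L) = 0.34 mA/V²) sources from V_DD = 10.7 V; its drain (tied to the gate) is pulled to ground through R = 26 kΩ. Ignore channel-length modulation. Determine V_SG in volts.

With gate tied to drain, V_SG = V_SD ≥ V_SG − |V_th|, so the device is in saturation.
KCL at the drain: ½ k_p (V_SG − |V_th|)² = (V_DD − V_SG)/R.
Let x = V_SG − 1.34. Then 4.42 x² + x − 9.36 = 0, giving x = 1.35 V (positive root), so V_SG = 2.69 V.
I_D = (V_DD − V_SG)/R = (10.7 − 2.69) / 26 = 0.308 mA.

V_SG = 2.69 V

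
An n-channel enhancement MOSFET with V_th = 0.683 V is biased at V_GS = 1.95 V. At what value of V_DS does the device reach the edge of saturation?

The boundary between triode and saturation is V_DS = V_GS − V_th = V_ov.
V_ov = 1.95 − 0.683 = 1.27 V.

V_DS,sat = 1.27 V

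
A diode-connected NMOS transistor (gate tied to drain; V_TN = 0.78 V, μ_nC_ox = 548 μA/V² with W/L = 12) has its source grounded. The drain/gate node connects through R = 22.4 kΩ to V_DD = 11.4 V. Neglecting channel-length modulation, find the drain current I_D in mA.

With gate tied to drain, V_GS = V_DS ≥ V_GS − V_TN, so the device is in saturation.
k_n = μ_nC_ox · (W/L) = 6.576 mA/V².
KCL at the drain: ½ k_n (V_GS − V_TN)² = (V_DD − V_GS)/R.
Let x = V_GS − 0.78. Then 73.7 x² + x − 10.62 = 0, giving x = 0.373 V (positive root), so V_GS = 1.15 V.
I_D = (V_DD − V_GS)/R = (11.4 − 1.15) / 22.4 = 0.457 mA.

I_D = 0.457 mA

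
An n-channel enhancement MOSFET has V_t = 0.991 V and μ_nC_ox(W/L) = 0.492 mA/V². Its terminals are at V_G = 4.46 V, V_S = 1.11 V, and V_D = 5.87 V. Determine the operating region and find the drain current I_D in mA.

Saturation; I_D = 1.37 mA

V_GS = V_G − V_S = 4.46 − 1.11 = 3.35 V; V_DS = V_D − V_S = 5.87 − 1.11 = 4.76 V.
V_ov = V_GS − V_t = 3.35 − 0.991 = 2.36 V.
Since V_DS = 4.76 V ≥ V_ov = 2.36 V, the device is in saturation.
I_D = ½ k_n V_ov² = 0.5 × 0.492 × 2.36² = 1.37 mA.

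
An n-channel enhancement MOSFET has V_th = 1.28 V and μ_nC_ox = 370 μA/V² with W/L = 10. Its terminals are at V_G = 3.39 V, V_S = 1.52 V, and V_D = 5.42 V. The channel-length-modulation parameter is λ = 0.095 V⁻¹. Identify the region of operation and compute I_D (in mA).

Saturation; I_D = 0.883 mA

V_GS = V_G − V_S = 3.39 − 1.52 = 1.87 V; V_DS = V_D − V_S = 5.42 − 1.52 = 3.9 V.
k_n = μ_nC_ox · (W/L) = 3.7 mA/V².
V_ov = V_GS − V_th = 1.87 − 1.28 = 0.59 V.
Since V_DS = 3.9 V ≥ V_ov = 0.59 V, the device is in saturation.
I_D = ½ k_n V_ov² (1 + λ V_DS) = 0.5 × 3.7 × 0.59² × (1 + 0.095 × 3.9) = 0.883 mA.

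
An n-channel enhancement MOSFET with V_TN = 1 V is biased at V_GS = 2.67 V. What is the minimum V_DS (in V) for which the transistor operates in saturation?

V_DS,sat = 1.67 V

The boundary between triode and saturation is V_DS = V_GS − V_TN = V_ov.
V_ov = 2.67 − 1 = 1.67 V.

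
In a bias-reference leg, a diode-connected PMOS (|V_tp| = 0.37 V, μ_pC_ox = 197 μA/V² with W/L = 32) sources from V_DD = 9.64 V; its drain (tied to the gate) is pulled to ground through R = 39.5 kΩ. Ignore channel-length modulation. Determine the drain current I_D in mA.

I_D = 0.228 mA

With gate tied to drain, V_SG = V_SD ≥ V_SG − |V_tp|, so the device is in saturation.
k_p = μ_pC_ox · (W/L) = 6.304 mA/V².
KCL at the drain: ½ k_p (V_SG − |V_tp|)² = (V_DD − V_SG)/R.
Let x = V_SG − 0.37. Then 125 x² + x − 9.27 = 0, giving x = 0.269 V (positive root), so V_SG = 0.639 V.
I_D = (V_DD − V_SG)/R = (9.64 − 0.639) / 39.5 = 0.228 mA.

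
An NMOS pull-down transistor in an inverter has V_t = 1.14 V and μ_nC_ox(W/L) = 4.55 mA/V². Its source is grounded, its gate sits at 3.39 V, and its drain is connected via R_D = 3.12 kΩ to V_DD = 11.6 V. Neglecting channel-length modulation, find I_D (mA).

V_GS = V_G = 3.39 V, so V_ov = 3.39 − 1.14 = 2.25 V.
Assume saturation: I_D = ½ k_n V_ov² = 0.5 × 4.55 × 2.25² = 11.5 mA, giving V_DS = V_DD − I_D R_D = 11.6 − 11.5 × 3.12 = -24.3 V.
But -24.3 V < V_ov = 2.25 V, so the device is actually in triode.
In triode I_D = k_n[V_ov V_DS − ½ V_DS²] and I_D = (V_DD − V_DS)/R_D. Equating: 7.1 V_DS² − 32.94 V_DS + 11.6 = 0, giving V_DS = 0.384 V (the root below V_ov).
I_D = (11.6 − 0.384) / 3.12 = 3.59 mA.

I_D = 3.59 mA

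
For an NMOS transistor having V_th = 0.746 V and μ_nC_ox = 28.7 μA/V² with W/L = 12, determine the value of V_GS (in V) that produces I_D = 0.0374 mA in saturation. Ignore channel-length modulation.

V_GS = 1.21 V

k_n = μ_nC_ox · (W/L) = 0.3444 mA/V².
In saturation I_D = ½ k_n (V_GS − V_th)², so V_GS − V_th = √(2 I_D / k_n) = √(2 × 0.0374 / 0.3444) = 0.466 V.
V_GS = 0.746 + 0.466 = 1.21 V.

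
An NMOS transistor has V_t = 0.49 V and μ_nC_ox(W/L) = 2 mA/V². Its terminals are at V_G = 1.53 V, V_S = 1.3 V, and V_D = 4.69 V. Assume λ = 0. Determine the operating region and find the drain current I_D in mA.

Cutoff; I_D = 0 mA

V_GS = V_G − V_S = 1.53 − 1.3 = 0.23 V; V_DS = V_D − V_S = 4.69 − 1.3 = 3.39 V.
V_GS = 0.23 V < V_t = 0.49 V, so the transistor is in cutoff.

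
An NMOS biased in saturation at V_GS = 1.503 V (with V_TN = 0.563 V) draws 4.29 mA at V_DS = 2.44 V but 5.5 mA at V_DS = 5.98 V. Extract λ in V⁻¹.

With V_GS fixed, I_D ∝ (1 + λ V_DS) in saturation, so I_D2/I_D1 = (1 + λ V_DS2)/(1 + λ V_DS1).
5.5/4.29 = 1.282 = (1 + 5.98 λ)/(1 + 2.44 λ).
Solving: λ (I_D1 V_DS2 − I_D2 V_DS1) = I_D2 − I_D1, so λ = (5.5 − 4.29) / (4.29 × 5.98 − 5.5 × 2.44) = 1.21 / 12.2 = 0.0989 V⁻¹.

λ = 0.0989 V⁻¹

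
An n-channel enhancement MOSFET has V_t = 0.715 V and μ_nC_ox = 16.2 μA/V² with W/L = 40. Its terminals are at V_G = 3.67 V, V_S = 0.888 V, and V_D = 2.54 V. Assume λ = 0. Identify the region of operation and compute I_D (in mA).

Triode; I_D = 1.33 mA

V_GS = V_G − V_S = 3.67 − 0.888 = 2.78 V; V_DS = V_D − V_S = 2.54 − 0.888 = 1.65 V.
k_n = μ_nC_ox · (W/L) = 0.648 mA/V².
V_ov = V_GS − V_t = 2.78 − 0.715 = 2.07 V.
Since V_DS = 1.65 V < V_ov = 2.07 V, the device is in the triode region.
I_D = k_n [V_ov · V_DS − ½ V_DS²] = 0.648 × [2.07 × 1.65 − 0.5 × 1.65²] = 1.33 mA.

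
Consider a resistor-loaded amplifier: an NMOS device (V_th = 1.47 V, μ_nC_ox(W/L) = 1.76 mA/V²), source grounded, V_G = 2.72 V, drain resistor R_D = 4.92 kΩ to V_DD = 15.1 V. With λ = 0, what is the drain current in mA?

I_D = 1.38 mA

V_GS = V_G = 2.72 V, so V_ov = 2.72 − 1.47 = 1.25 V.
Assume saturation: I_D = ½ k_n V_ov² = 0.5 × 1.76 × 1.25² = 1.38 mA, giving V_DS = V_DD − I_D R_D = 15.1 − 1.38 × 4.92 = 8.33 V.
V_DS = 8.33 V ≥ V_ov = 1.25 V, confirming saturation.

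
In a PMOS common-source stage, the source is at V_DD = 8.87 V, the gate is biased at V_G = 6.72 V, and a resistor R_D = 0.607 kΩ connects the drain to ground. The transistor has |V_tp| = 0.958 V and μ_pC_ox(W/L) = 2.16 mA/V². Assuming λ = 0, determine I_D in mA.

I_D = 1.53 mA

V_SG = V_DD − V_G = 8.87 − 6.72 = 2.15 V, so V_ov = 2.15 − 0.958 = 1.19 V.
Assume saturation: I_D = ½ k_p V_ov² = 0.5 × 2.16 × 1.19² = 1.53 mA, giving V_SD = V_DD − I_D R_D = 8.87 − 1.53 × 0.607 = 7.94 V.
V_SD = 7.94 V ≥ V_ov = 1.19 V, confirming saturation.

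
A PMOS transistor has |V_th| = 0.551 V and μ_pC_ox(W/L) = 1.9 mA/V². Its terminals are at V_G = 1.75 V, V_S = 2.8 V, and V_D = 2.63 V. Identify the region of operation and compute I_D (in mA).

V_SG = V_S − V_G = 2.8 − 1.75 = 1.05 V; V_SD = V_S − V_D = 2.8 − 2.63 = 0.17 V.
V_ov = V_SG − |V_th| = 1.05 − 0.551 = 0.499 V.
Since V_SD = 0.17 V < V_ov = 0.499 V, the device is in the triode region.
I_D = k_p [V_ov · V_SD − ½ V_SD²] = 1.9 × [0.499 × 0.17 − 0.5 × 0.17²] = 0.134 mA.

Triode; I_D = 0.134 mA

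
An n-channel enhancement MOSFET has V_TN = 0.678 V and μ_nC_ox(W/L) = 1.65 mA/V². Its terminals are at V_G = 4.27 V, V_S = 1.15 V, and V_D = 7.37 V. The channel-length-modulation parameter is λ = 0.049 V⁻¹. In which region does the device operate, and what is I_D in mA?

V_GS = V_G − V_S = 4.27 − 1.15 = 3.12 V; V_DS = V_D − V_S = 7.37 − 1.15 = 6.22 V.
V_ov = V_GS − V_TN = 3.12 − 0.678 = 2.44 V.
Since V_DS = 6.22 V ≥ V_ov = 2.44 V, the device is in saturation.
I_D = ½ k_n V_ov² (1 + λ V_DS) = 0.5 × 1.65 × 2.44² × (1 + 0.049 × 6.22) = 6.42 mA.

Saturation; I_D = 6.42 mA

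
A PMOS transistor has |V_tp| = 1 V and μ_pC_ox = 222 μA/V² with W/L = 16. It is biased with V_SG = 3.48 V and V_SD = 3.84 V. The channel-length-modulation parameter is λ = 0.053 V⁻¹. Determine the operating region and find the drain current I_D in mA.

k_p = μ_pC_ox · (W/L) = 3.552 mA/V².
V_ov = V_SG − |V_tp| = 3.48 − 1 = 2.48 V.
Since V_SD = 3.84 V ≥ V_ov = 2.48 V, the device is in saturation.
I_D = ½ k_p V_ov² (1 + λ V_SD) = 0.5 × 3.552 × 2.48² × (1 + 0.053 × 3.84) = 13.1 mA.

Saturation; I_D = 13.1 mA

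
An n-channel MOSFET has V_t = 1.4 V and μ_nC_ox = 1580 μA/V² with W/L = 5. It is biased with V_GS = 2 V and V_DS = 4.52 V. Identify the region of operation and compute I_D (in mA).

Saturation; I_D = 1.42 mA

k_n = μ_nC_ox · (W/L) = 7.9 mA/V².
V_ov = V_GS − V_t = 2 − 1.4 = 0.6 V.
Since V_DS = 4.52 V ≥ V_ov = 0.6 V, the device is in saturation.
I_D = ½ k_n V_ov² = 0.5 × 7.9 × 0.6² = 1.42 mA.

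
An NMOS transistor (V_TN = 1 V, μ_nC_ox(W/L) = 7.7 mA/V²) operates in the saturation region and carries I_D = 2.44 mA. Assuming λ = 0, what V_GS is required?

In saturation I_D = ½ k_n (V_GS − V_TN)², so V_GS − V_TN = √(2 I_D / k_n) = √(2 × 2.44 / 7.7) = 0.796 V.
V_GS = 1 + 0.796 = 1.8 V.

V_GS = 1.80 V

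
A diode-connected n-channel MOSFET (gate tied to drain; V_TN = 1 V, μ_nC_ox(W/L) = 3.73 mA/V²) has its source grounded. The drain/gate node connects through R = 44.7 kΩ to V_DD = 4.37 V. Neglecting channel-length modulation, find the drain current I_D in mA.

I_D = 0.0710 mA

With gate tied to drain, V_GS = V_DS ≥ V_GS − V_TN, so the device is in saturation.
KCL at the drain: ½ k_n (V_GS − V_TN)² = (V_DD − V_GS)/R.
Let x = V_GS − 1. Then 83.4 x² + x − 3.37 = 0, giving x = 0.195 V (positive root), so V_GS = 1.2 V.
I_D = (V_DD − V_GS)/R = (4.37 − 1.2) / 44.7 = 0.071 mA.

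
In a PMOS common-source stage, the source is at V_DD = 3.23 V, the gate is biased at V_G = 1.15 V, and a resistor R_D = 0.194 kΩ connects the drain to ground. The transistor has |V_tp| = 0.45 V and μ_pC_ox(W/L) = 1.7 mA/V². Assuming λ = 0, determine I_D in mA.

I_D = 2.26 mA

V_SG = V_DD − V_G = 3.23 − 1.15 = 2.08 V, so V_ov = 2.08 − 0.45 = 1.63 V.
Assume saturation: I_D = ½ k_p V_ov² = 0.5 × 1.7 × 1.63² = 2.26 mA, giving V_SD = V_DD − I_D R_D = 3.23 − 2.26 × 0.194 = 2.79 V.
V_SD = 2.79 V ≥ V_ov = 1.63 V, confirming saturation.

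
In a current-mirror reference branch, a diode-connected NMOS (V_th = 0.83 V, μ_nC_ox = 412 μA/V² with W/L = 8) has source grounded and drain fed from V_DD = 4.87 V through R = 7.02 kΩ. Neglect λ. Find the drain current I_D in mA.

With gate tied to drain, V_GS = V_DS ≥ V_GS − V_th, so the device is in saturation.
k_n = μ_nC_ox · (W/L) = 3.296 mA/V².
KCL at the drain: ½ k_n (V_GS − V_th)² = (V_DD − V_GS)/R.
Let x = V_GS − 0.83. Then 11.6 x² + x − 4.04 = 0, giving x = 0.549 V (positive root), so V_GS = 1.38 V.
I_D = (V_DD − V_GS)/R = (4.87 − 1.38) / 7.02 = 0.497 mA.

I_D = 0.497 mA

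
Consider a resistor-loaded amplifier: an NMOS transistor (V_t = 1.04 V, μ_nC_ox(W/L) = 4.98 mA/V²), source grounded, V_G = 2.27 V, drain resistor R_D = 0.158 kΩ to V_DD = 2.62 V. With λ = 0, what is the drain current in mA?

I_D = 3.77 mA

V_GS = V_G = 2.27 V, so V_ov = 2.27 − 1.04 = 1.23 V.
Assume saturation: I_D = ½ k_n V_ov² = 0.5 × 4.98 × 1.23² = 3.77 mA, giving V_DS = V_DD − I_D R_D = 2.62 − 3.77 × 0.158 = 2.02 V.
V_DS = 2.02 V ≥ V_ov = 1.23 V, confirming saturation.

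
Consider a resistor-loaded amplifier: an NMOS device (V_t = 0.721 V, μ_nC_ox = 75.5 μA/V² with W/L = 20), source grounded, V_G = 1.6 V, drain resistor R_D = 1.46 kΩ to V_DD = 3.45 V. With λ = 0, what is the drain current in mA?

I_D = 0.583 mA

V_GS = V_G = 1.6 V, so V_ov = 1.6 − 0.721 = 0.879 V.
k_n = μ_nC_ox · (W/L) = 1.51 mA/V².
Assume saturation: I_D = ½ k_n V_ov² = 0.5 × 1.51 × 0.879² = 0.583 mA, giving V_DS = V_DD − I_D R_D = 3.45 − 0.583 × 1.46 = 2.6 V.
V_DS = 2.6 V ≥ V_ov = 0.879 V, confirming saturation.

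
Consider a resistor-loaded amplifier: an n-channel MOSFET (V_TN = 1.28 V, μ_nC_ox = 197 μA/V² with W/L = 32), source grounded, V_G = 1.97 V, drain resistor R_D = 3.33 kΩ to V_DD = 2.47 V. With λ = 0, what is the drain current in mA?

I_D = 0.687 mA

V_GS = V_G = 1.97 V, so V_ov = 1.97 − 1.28 = 0.69 V.
k_n = μ_nC_ox · (W/L) = 6.304 mA/V².
Assume saturation: I_D = ½ k_n V_ov² = 0.5 × 6.304 × 0.69² = 1.5 mA, giving V_DS = V_DD − I_D R_D = 2.47 − 1.5 × 3.33 = -2.53 V.
But -2.53 V < V_ov = 0.69 V, so the device is actually in triode.
In triode I_D = k_n[V_ov V_DS − ½ V_DS²] and I_D = (V_DD − V_DS)/R_D. Equating: 10.5 V_DS² − 15.48 V_DS + 2.47 = 0, giving V_DS = 0.182 V (the root below V_ov).
I_D = (2.47 − 0.182) / 3.33 = 0.687 mA.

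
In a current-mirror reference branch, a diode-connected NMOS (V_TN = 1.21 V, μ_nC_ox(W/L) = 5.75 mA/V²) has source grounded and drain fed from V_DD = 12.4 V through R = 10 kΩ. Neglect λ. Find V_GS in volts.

With gate tied to drain, V_GS = V_DS ≥ V_GS − V_TN, so the device is in saturation.
KCL at the drain: ½ k_n (V_GS − V_TN)² = (V_DD − V_GS)/R.
Let x = V_GS − 1.21. Then 28.8 x² + x − 11.19 = 0, giving x = 0.607 V (positive root), so V_GS = 1.82 V.
I_D = (V_DD − V_GS)/R = (12.4 − 1.82) / 10 = 1.06 mA.

V_GS = 1.82 V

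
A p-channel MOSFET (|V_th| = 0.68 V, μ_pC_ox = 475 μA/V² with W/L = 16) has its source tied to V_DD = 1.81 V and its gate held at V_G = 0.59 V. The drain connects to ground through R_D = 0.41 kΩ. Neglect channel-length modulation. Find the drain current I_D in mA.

V_SG = V_DD − V_G = 1.81 − 0.59 = 1.22 V, so V_ov = 1.22 − 0.68 = 0.54 V.
k_p = μ_pC_ox · (W/L) = 7.6 mA/V².
Assume saturation: I_D = ½ k_p V_ov² = 0.5 × 7.6 × 0.54² = 1.11 mA, giving V_SD = V_DD − I_D R_D = 1.81 − 1.11 × 0.41 = 1.36 V.
V_SD = 1.36 V ≥ V_ov = 0.54 V, confirming saturation.

I_D = 1.11 mA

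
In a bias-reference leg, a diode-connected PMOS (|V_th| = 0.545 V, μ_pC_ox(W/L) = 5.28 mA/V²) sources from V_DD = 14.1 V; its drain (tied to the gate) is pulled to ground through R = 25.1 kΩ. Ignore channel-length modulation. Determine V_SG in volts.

With gate tied to drain, V_SG = V_SD ≥ V_SG − |V_th|, so the device is in saturation.
KCL at the drain: ½ k_p (V_SG − |V_th|)² = (V_DD − V_SG)/R.
Let x = V_SG − 0.545. Then 66.3 x² + x − 13.55 = 0, giving x = 0.445 V (positive root), so V_SG = 0.99 V.
I_D = (V_DD − V_SG)/R = (14.1 − 0.99) / 25.1 = 0.522 mA.

V_SG = 0.990 V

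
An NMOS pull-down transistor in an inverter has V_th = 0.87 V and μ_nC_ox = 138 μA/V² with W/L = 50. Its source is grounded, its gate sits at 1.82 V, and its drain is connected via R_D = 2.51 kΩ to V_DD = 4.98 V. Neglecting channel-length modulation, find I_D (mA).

I_D = 1.85 mA

V_GS = V_G = 1.82 V, so V_ov = 1.82 − 0.87 = 0.95 V.
k_n = μ_nC_ox · (W/L) = 6.9 mA/V².
Assume saturation: I_D = ½ k_n V_ov² = 0.5 × 6.9 × 0.95² = 3.11 mA, giving V_DS = V_DD − I_D R_D = 4.98 − 3.11 × 2.51 = -2.84 V.
But -2.84 V < V_ov = 0.95 V, so the device is actually in triode.
In triode I_D = k_n[V_ov V_DS − ½ V_DS²] and I_D = (V_DD − V_DS)/R_D. Equating: 8.66 V_DS² − 17.45 V_DS + 4.98 = 0, giving V_DS = 0.344 V (the root below V_ov).
I_D = (4.98 − 0.344) / 2.51 = 1.85 mA.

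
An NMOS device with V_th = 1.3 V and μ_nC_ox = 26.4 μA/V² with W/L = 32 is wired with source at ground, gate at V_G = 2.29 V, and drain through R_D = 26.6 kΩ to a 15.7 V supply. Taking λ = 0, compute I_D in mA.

V_GS = V_G = 2.29 V, so V_ov = 2.29 − 1.3 = 0.99 V.
k_n = μ_nC_ox · (W/L) = 0.8448 mA/V².
Assume saturation: I_D = ½ k_n V_ov² = 0.5 × 0.8448 × 0.99² = 0.414 mA, giving V_DS = V_DD − I_D R_D = 15.7 − 0.414 × 26.6 = 4.69 V.
V_DS = 4.69 V ≥ V_ov = 0.99 V, confirming saturation.

I_D = 0.414 mA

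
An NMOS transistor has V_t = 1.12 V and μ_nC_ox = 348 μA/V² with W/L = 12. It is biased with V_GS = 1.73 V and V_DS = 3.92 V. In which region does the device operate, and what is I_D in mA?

Saturation; I_D = 0.777 mA

k_n = μ_nC_ox · (W/L) = 4.176 mA/V².
V_ov = V_GS − V_t = 1.73 − 1.12 = 0.61 V.
Since V_DS = 3.92 V ≥ V_ov = 0.61 V, the device is in saturation.
I_D = ½ k_n V_ov² = 0.5 × 4.176 × 0.61² = 0.777 mA.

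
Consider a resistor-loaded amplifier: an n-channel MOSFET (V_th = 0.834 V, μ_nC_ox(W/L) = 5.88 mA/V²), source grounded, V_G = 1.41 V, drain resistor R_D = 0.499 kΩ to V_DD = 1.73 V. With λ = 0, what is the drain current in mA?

V_GS = V_G = 1.41 V, so V_ov = 1.41 − 0.834 = 0.576 V.
Assume saturation: I_D = ½ k_n V_ov² = 0.5 × 5.88 × 0.576² = 0.975 mA, giving V_DS = V_DD − I_D R_D = 1.73 − 0.975 × 0.499 = 1.24 V.
V_DS = 1.24 V ≥ V_ov = 0.576 V, confirming saturation.

I_D = 0.975 mA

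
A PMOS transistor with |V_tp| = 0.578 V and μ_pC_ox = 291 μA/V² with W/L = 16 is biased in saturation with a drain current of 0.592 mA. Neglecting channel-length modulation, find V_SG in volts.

k_p = μ_pC_ox · (W/L) = 4.656 mA/V².
In saturation I_D = ½ k_p (V_SG − |V_tp|)², so V_SG − |V_tp| = √(2 I_D / k_p) = √(2 × 0.592 / 4.656) = 0.504 V.
V_SG = 0.578 + 0.504 = 1.08 V.

V_SG = 1.08 V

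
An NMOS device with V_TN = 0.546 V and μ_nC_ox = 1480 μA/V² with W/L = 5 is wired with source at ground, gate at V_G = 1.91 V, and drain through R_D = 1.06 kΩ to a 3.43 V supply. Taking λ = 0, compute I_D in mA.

V_GS = V_G = 1.91 V, so V_ov = 1.91 − 0.546 = 1.36 V.
k_n = μ_nC_ox · (W/L) = 7.4 mA/V².
Assume saturation: I_D = ½ k_n V_ov² = 0.5 × 7.4 × 1.36² = 6.88 mA, giving V_DS = V_DD − I_D R_D = 3.43 − 6.88 × 1.06 = -3.87 V.
But -3.87 V < V_ov = 1.36 V, so the device is actually in triode.
In triode I_D = k_n[V_ov V_DS − ½ V_DS²] and I_D = (V_DD − V_DS)/R_D. Equating: 3.92 V_DS² − 11.7 V_DS + 3.43 = 0, giving V_DS = 0.33 V (the root below V_ov).
I_D = (3.43 − 0.33) / 1.06 = 2.92 mA.

I_D = 2.92 mA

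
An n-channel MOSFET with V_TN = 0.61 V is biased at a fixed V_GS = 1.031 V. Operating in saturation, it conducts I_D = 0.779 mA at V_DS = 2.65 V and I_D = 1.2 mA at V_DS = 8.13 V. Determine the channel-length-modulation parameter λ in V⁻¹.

With V_GS fixed, I_D ∝ (1 + λ V_DS) in saturation, so I_D2/I_D1 = (1 + λ V_DS2)/(1 + λ V_DS1).
1.2/0.779 = 1.54 = (1 + 8.13 λ)/(1 + 2.65 λ).
Solving: λ (I_D1 V_DS2 − I_D2 V_DS1) = I_D2 − I_D1, so λ = (1.2 − 0.779) / (0.779 × 8.13 − 1.2 × 2.65) = 0.421 / 3.15 = 0.134 V⁻¹.

λ = 0.134 V⁻¹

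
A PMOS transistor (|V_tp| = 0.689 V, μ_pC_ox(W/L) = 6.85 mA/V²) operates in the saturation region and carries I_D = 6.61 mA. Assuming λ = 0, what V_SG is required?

In saturation I_D = ½ k_p (V_SG − |V_tp|)², so V_SG − |V_tp| = √(2 I_D / k_p) = √(2 × 6.61 / 6.85) = 1.39 V.
V_SG = 0.689 + 1.39 = 2.08 V.

V_SG = 2.08 V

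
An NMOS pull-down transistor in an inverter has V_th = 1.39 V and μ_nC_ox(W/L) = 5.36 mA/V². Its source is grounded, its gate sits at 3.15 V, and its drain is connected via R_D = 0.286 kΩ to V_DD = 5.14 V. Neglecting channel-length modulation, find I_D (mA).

I_D = 8.30 mA

V_GS = V_G = 3.15 V, so V_ov = 3.15 − 1.39 = 1.76 V.
Assume saturation: I_D = ½ k_n V_ov² = 0.5 × 5.36 × 1.76² = 8.3 mA, giving V_DS = V_DD − I_D R_D = 5.14 − 8.3 × 0.286 = 2.77 V.
V_DS = 2.77 V ≥ V_ov = 1.76 V, confirming saturation.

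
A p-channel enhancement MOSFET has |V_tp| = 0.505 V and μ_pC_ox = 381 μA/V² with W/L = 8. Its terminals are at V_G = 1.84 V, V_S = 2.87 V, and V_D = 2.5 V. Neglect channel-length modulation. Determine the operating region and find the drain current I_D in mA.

Triode; I_D = 0.383 mA

V_SG = V_S − V_G = 2.87 − 1.84 = 1.03 V; V_SD = V_S − V_D = 2.87 − 2.5 = 0.37 V.
k_p = μ_pC_ox · (W/L) = 3.048 mA/V².
V_ov = V_SG − |V_tp| = 1.03 − 0.505 = 0.525 V.
Since V_SD = 0.37 V < V_ov = 0.525 V, the device is in the triode region.
I_D = k_p [V_ov · V_SD − ½ V_SD²] = 3.048 × [0.525 × 0.37 − 0.5 × 0.37²] = 0.383 mA.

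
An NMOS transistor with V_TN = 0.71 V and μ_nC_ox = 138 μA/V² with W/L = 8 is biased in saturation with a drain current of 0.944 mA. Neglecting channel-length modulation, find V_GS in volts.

V_GS = 2.02 V

k_n = μ_nC_ox · (W/L) = 1.104 mA/V².
In saturation I_D = ½ k_n (V_GS − V_TN)², so V_GS − V_TN = √(2 I_D / k_n) = √(2 × 0.944 / 1.104) = 1.31 V.
V_GS = 0.71 + 1.31 = 2.02 V.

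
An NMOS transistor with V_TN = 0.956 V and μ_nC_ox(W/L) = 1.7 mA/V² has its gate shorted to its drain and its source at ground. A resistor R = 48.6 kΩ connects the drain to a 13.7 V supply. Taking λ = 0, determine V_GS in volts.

V_GS = 1.50 V

With gate tied to drain, V_GS = V_DS ≥ V_GS − V_TN, so the device is in saturation.
KCL at the drain: ½ k_n (V_GS − V_TN)² = (V_DD − V_GS)/R.
Let x = V_GS − 0.956. Then 41.3 x² + x − 12.74 = 0, giving x = 0.543 V (positive root), so V_GS = 1.5 V.
I_D = (V_DD − V_GS)/R = (13.7 − 1.5) / 48.6 = 0.251 mA.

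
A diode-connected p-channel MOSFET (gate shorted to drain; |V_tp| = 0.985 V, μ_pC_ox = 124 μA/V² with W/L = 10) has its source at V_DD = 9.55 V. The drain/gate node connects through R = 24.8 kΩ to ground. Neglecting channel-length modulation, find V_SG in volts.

With gate tied to drain, V_SG = V_SD ≥ V_SG − |V_tp|, so the device is in saturation.
k_p = μ_pC_ox · (W/L) = 1.24 mA/V².
KCL at the drain: ½ k_p (V_SG − |V_tp|)² = (V_DD − V_SG)/R.
Let x = V_SG − 0.985. Then 15.4 x² + x − 8.565 = 0, giving x = 0.715 V (positive root), so V_SG = 1.7 V.
I_D = (V_DD − V_SG)/R = (9.55 − 1.7) / 24.8 = 0.317 mA.

V_SG = 1.70 V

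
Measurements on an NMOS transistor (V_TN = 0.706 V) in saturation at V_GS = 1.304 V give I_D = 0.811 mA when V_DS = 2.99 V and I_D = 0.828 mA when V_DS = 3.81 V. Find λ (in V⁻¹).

With V_GS fixed, I_D ∝ (1 + λ V_DS) in saturation, so I_D2/I_D1 = (1 + λ V_DS2)/(1 + λ V_DS1).
0.828/0.811 = 1.021 = (1 + 3.81 λ)/(1 + 2.99 λ).
Solving: λ (I_D1 V_DS2 − I_D2 V_DS1) = I_D2 − I_D1, so λ = (0.828 − 0.811) / (0.811 × 3.81 − 0.828 × 2.99) = 0.017 / 0.614 = 0.0277 V⁻¹.

λ = 0.0277 V⁻¹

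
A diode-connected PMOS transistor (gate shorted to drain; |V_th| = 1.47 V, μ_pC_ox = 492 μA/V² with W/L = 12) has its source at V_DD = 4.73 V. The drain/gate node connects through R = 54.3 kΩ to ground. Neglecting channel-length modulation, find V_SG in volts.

With gate tied to drain, V_SG = V_SD ≥ V_SG − |V_th|, so the device is in saturation.
k_p = μ_pC_ox · (W/L) = 5.904 mA/V².
KCL at the drain: ½ k_p (V_SG − |V_th|)² = (V_DD − V_SG)/R.
Let x = V_SG − 1.47. Then 160 x² + x − 3.26 = 0, giving x = 0.14 V (positive root), so V_SG = 1.61 V.
I_D = (V_DD − V_SG)/R = (4.73 − 1.61) / 54.3 = 0.0575 mA.

V_SG = 1.61 V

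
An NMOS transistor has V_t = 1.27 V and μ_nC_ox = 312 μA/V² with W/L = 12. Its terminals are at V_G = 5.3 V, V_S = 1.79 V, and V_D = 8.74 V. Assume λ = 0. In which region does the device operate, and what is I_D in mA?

Saturation; I_D = 9.39 mA

V_GS = V_G − V_S = 5.3 − 1.79 = 3.51 V; V_DS = V_D − V_S = 8.74 − 1.79 = 6.95 V.
k_n = μ_nC_ox · (W/L) = 3.744 mA/V².
V_ov = V_GS − V_t = 3.51 − 1.27 = 2.24 V.
Since V_DS = 6.95 V ≥ V_ov = 2.24 V, the device is in saturation.
I_D = ½ k_n V_ov² = 0.5 × 3.744 × 2.24² = 9.39 mA.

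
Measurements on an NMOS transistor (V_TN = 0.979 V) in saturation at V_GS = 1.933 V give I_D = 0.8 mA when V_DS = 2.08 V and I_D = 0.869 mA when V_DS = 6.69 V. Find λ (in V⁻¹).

With V_GS fixed, I_D ∝ (1 + λ V_DS) in saturation, so I_D2/I_D1 = (1 + λ V_DS2)/(1 + λ V_DS1).
0.869/0.8 = 1.086 = (1 + 6.69 λ)/(1 + 2.08 λ).
Solving: λ (I_D1 V_DS2 − I_D2 V_DS1) = I_D2 − I_D1, so λ = (0.869 − 0.8) / (0.8 × 6.69 − 0.869 × 2.08) = 0.069 / 3.54 = 0.0195 V⁻¹.

λ = 0.0195 V⁻¹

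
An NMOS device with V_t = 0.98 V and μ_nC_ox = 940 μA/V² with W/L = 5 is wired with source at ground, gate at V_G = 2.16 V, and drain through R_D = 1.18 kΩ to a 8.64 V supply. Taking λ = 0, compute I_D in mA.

I_D = 3.27 mA

V_GS = V_G = 2.16 V, so V_ov = 2.16 − 0.98 = 1.18 V.
k_n = μ_nC_ox · (W/L) = 4.7 mA/V².
Assume saturation: I_D = ½ k_n V_ov² = 0.5 × 4.7 × 1.18² = 3.27 mA, giving V_DS = V_DD − I_D R_D = 8.64 − 3.27 × 1.18 = 4.78 V.
V_DS = 4.78 V ≥ V_ov = 1.18 V, confirming saturation.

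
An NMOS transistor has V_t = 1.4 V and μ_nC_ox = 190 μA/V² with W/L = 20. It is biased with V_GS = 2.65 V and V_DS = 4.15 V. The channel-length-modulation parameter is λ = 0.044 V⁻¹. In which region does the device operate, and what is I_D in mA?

Saturation; I_D = 3.51 mA

k_n = μ_nC_ox · (W/L) = 3.8 mA/V².
V_ov = V_GS − V_t = 2.65 − 1.4 = 1.25 V.
Since V_DS = 4.15 V ≥ V_ov = 1.25 V, the device is in saturation.
I_D = ½ k_n V_ov² (1 + λ V_DS) = 0.5 × 3.8 × 1.25² × (1 + 0.044 × 4.15) = 3.51 mA.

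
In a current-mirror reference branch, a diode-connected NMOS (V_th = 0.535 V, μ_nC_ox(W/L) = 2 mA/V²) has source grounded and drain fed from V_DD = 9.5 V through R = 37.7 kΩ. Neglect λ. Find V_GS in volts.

With gate tied to drain, V_GS = V_DS ≥ V_GS − V_th, so the device is in saturation.
KCL at the drain: ½ k_n (V_GS − V_th)² = (V_DD − V_GS)/R.
Let x = V_GS − 0.535. Then 37.7 x² + x − 8.965 = 0, giving x = 0.475 V (positive root), so V_GS = 1.01 V.
I_D = (V_DD − V_GS)/R = (9.5 − 1.01) / 37.7 = 0.225 mA.

V_GS = 1.01 V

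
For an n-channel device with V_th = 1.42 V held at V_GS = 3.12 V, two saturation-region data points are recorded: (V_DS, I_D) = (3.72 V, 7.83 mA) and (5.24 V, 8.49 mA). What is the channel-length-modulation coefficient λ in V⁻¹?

With V_GS fixed, I_D ∝ (1 + λ V_DS) in saturation, so I_D2/I_D1 = (1 + λ V_DS2)/(1 + λ V_DS1).
8.49/7.83 = 1.084 = (1 + 5.24 λ)/(1 + 3.72 λ).
Solving: λ (I_D1 V_DS2 − I_D2 V_DS1) = I_D2 − I_D1, so λ = (8.49 − 7.83) / (7.83 × 5.24 − 8.49 × 3.72) = 0.66 / 9.45 = 0.0699 V⁻¹.

λ = 0.0699 V⁻¹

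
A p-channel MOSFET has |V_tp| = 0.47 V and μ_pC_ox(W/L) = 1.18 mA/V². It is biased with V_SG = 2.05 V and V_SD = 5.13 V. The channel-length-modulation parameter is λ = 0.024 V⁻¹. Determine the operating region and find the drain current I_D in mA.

Saturation; I_D = 1.65 mA

V_ov = V_SG − |V_tp| = 2.05 − 0.47 = 1.58 V.
Since V_SD = 5.13 V ≥ V_ov = 1.58 V, the device is in saturation.
I_D = ½ k_p V_ov² (1 + λ V_SD) = 0.5 × 1.18 × 1.58² × (1 + 0.024 × 5.13) = 1.65 mA.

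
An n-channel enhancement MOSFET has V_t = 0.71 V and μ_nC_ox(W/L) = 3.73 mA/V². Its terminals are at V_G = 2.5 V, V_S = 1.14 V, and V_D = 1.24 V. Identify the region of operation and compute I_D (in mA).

V_GS = V_G − V_S = 2.5 − 1.14 = 1.36 V; V_DS = V_D − V_S = 1.24 − 1.14 = 0.1 V.
V_ov = V_GS − V_t = 1.36 − 0.71 = 0.65 V.
Since V_DS = 0.1 V < V_ov = 0.65 V, the device is in the triode region.
I_D = k_n [V_ov · V_DS − ½ V_DS²] = 3.73 × [0.65 × 0.1 − 0.5 × 0.1²] = 0.224 mA.

Triode; I_D = 0.224 mA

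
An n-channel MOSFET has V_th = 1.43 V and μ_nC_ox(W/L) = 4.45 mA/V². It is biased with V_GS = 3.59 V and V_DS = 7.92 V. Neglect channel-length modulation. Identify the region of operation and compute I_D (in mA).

V_ov = V_GS − V_th = 3.59 − 1.43 = 2.16 V.
Since V_DS = 7.92 V ≥ V_ov = 2.16 V, the device is in saturation.
I_D = ½ k_n V_ov² = 0.5 × 4.45 × 2.16² = 10.4 mA.

Saturation; I_D = 10.4 mA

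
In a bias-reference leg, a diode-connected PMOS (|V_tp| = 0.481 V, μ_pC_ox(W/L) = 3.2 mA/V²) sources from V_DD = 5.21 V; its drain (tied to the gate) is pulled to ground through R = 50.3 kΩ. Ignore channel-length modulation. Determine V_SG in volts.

V_SG = 0.717 V

With gate tied to drain, V_SG = V_SD ≥ V_SG − |V_tp|, so the device is in saturation.
KCL at the drain: ½ k_p (V_SG − |V_tp|)² = (V_DD − V_SG)/R.
Let x = V_SG − 0.481. Then 80.5 x² + x − 4.729 = 0, giving x = 0.236 V (positive root), so V_SG = 0.717 V.
I_D = (V_DD − V_SG)/R = (5.21 − 0.717) / 50.3 = 0.0893 mA.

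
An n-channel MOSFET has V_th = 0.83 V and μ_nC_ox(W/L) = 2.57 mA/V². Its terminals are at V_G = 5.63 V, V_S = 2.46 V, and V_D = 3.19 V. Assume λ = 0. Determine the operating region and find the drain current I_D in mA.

Triode; I_D = 3.71 mA

V_GS = V_G − V_S = 5.63 − 2.46 = 3.17 V; V_DS = V_D − V_S = 3.19 − 2.46 = 0.73 V.
V_ov = V_GS − V_th = 3.17 − 0.83 = 2.34 V.
Since V_DS = 0.73 V < V_ov = 2.34 V, the device is in the triode region.
I_D = k_n [V_ov · V_DS − ½ V_DS²] = 2.57 × [2.34 × 0.73 − 0.5 × 0.73²] = 3.71 mA.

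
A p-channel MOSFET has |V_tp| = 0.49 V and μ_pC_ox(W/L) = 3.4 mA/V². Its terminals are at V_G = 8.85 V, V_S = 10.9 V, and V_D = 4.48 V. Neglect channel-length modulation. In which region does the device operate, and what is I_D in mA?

Saturation; I_D = 4.14 mA

V_SG = V_S − V_G = 10.9 − 8.85 = 2.05 V; V_SD = V_S − V_D = 10.9 − 4.48 = 6.42 V.
V_ov = V_SG − |V_tp| = 2.05 − 0.49 = 1.56 V.
Since V_SD = 6.42 V ≥ V_ov = 1.56 V, the device is in saturation.
I_D = ½ k_p V_ov² = 0.5 × 3.4 × 1.56² = 4.14 mA.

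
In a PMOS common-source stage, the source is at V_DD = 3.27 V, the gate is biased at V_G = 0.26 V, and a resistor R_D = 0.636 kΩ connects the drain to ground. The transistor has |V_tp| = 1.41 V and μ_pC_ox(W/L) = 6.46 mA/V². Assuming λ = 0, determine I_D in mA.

I_D = 4.36 mA

V_SG = V_DD − V_G = 3.27 − 0.26 = 3.01 V, so V_ov = 3.01 − 1.41 = 1.6 V.
Assume saturation: I_D = ½ k_p V_ov² = 0.5 × 6.46 × 1.6² = 8.27 mA, giving V_SD = V_DD − I_D R_D = 3.27 − 8.27 × 0.636 = -1.99 V.
But -1.99 V < V_ov = 1.6 V, so the device is actually in triode.
In triode I_D = k_p[V_ov V_SD − ½ V_SD²] and I_D = (V_DD − V_SD)/R_D. Equating: 2.05 V_SD² − 7.574 V_SD + 3.27 = 0, giving V_SD = 0.499 V (the root below V_ov).
I_D = (3.27 − 0.499) / 0.636 = 4.36 mA.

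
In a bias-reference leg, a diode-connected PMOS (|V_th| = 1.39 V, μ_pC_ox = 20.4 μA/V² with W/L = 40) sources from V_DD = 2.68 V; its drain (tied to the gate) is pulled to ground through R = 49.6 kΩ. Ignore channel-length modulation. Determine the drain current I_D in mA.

I_D = 0.0214 mA

With gate tied to drain, V_SG = V_SD ≥ V_SG − |V_th|, so the device is in saturation.
k_p = μ_pC_ox · (W/L) = 0.816 mA/V².
KCL at the drain: ½ k_p (V_SG − |V_th|)² = (V_DD − V_SG)/R.
Let x = V_SG − 1.39. Then 20.2 x² + x − 1.29 = 0, giving x = 0.229 V (positive root), so V_SG = 1.62 V.
I_D = (V_DD − V_SG)/R = (2.68 − 1.62) / 49.6 = 0.0214 mA.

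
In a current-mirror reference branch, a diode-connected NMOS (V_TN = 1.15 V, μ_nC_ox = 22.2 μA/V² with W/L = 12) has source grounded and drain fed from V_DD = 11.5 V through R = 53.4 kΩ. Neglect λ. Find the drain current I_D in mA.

With gate tied to drain, V_GS = V_DS ≥ V_GS − V_TN, so the device is in saturation.
k_n = μ_nC_ox · (W/L) = 0.2664 mA/V².
KCL at the drain: ½ k_n (V_GS − V_TN)² = (V_DD − V_GS)/R.
Let x = V_GS − 1.15. Then 7.11 x² + x − 10.35 = 0, giving x = 1.14 V (positive root), so V_GS = 2.29 V.
I_D = (V_DD − V_GS)/R = (11.5 − 2.29) / 53.4 = 0.173 mA.

I_D = 0.173 mA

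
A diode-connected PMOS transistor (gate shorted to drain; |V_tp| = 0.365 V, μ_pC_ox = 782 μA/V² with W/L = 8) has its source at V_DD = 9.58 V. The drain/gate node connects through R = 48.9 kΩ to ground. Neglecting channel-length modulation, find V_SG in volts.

V_SG = 0.607 V

With gate tied to drain, V_SG = V_SD ≥ V_SG − |V_tp|, so the device is in saturation.
k_p = μ_pC_ox · (W/L) = 6.256 mA/V².
KCL at the drain: ½ k_p (V_SG − |V_tp|)² = (V_DD − V_SG)/R.
Let x = V_SG − 0.365. Then 153 x² + x − 9.215 = 0, giving x = 0.242 V (positive root), so V_SG = 0.607 V.
I_D = (V_DD − V_SG)/R = (9.58 − 0.607) / 48.9 = 0.183 mA.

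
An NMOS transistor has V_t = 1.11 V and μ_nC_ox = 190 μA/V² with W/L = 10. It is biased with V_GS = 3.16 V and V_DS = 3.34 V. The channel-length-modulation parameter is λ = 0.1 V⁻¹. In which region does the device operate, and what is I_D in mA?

Saturation; I_D = 5.33 mA

k_n = μ_nC_ox · (W/L) = 1.9 mA/V².
V_ov = V_GS − V_t = 3.16 − 1.11 = 2.05 V.
Since V_DS = 3.34 V ≥ V_ov = 2.05 V, the device is in saturation.
I_D = ½ k_n V_ov² (1 + λ V_DS) = 0.5 × 1.9 × 2.05² × (1 + 0.1 × 3.34) = 5.33 mA.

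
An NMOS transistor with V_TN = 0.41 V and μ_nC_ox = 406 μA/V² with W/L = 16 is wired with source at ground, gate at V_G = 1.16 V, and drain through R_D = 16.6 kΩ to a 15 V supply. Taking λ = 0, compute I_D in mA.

V_GS = V_G = 1.16 V, so V_ov = 1.16 − 0.41 = 0.75 V.
k_n = μ_nC_ox · (W/L) = 6.496 mA/V².
Assume saturation: I_D = ½ k_n V_ov² = 0.5 × 6.496 × 0.75² = 1.83 mA, giving V_DS = V_DD − I_D R_D = 15 − 1.83 × 16.6 = -15.3 V.
But -15.3 V < V_ov = 0.75 V, so the device is actually in triode.
In triode I_D = k_n[V_ov V_DS − ½ V_DS²] and I_D = (V_DD − V_DS)/R_D. Equating: 53.9 V_DS² − 81.88 V_DS + 15 = 0, giving V_DS = 0.213 V (the root below V_ov).
I_D = (15 − 0.213) / 16.6 = 0.891 mA.

I_D = 0.891 mA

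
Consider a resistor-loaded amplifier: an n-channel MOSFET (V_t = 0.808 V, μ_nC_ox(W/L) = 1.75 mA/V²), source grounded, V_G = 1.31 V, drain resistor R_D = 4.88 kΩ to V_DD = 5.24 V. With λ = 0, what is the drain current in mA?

I_D = 0.221 mA

V_GS = V_G = 1.31 V, so V_ov = 1.31 − 0.808 = 0.502 V.
Assume saturation: I_D = ½ k_n V_ov² = 0.5 × 1.75 × 0.502² = 0.221 mA, giving V_DS = V_DD − I_D R_D = 5.24 − 0.221 × 4.88 = 4.16 V.
V_DS = 4.16 V ≥ V_ov = 0.502 V, confirming saturation.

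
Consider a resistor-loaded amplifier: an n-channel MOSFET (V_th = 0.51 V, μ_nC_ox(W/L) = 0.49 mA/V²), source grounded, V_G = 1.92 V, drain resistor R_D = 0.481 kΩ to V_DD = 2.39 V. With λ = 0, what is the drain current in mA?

V_GS = V_G = 1.92 V, so V_ov = 1.92 − 0.51 = 1.41 V.
Assume saturation: I_D = ½ k_n V_ov² = 0.5 × 0.49 × 1.41² = 0.487 mA, giving V_DS = V_DD − I_D R_D = 2.39 − 0.487 × 0.481 = 2.16 V.
V_DS = 2.16 V ≥ V_ov = 1.41 V, confirming saturation.

I_D = 0.487 mA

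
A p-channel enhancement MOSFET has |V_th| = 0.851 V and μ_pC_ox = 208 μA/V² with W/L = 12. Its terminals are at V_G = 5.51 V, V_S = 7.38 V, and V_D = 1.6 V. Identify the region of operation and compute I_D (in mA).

Saturation; I_D = 1.30 mA

V_SG = V_S − V_G = 7.38 − 5.51 = 1.87 V; V_SD = V_S − V_D = 7.38 − 1.6 = 5.78 V.
k_p = μ_pC_ox · (W/L) = 2.496 mA/V².
V_ov = V_SG − |V_th| = 1.87 − 0.851 = 1.02 V.
Since V_SD = 5.78 V ≥ V_ov = 1.02 V, the device is in saturation.
I_D = ½ k_p V_ov² = 0.5 × 2.496 × 1.02² = 1.3 mA.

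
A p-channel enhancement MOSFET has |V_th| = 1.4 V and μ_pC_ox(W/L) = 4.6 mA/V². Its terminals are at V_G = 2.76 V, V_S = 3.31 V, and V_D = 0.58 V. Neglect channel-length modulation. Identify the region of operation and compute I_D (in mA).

Cutoff; I_D = 0 mA

V_SG = V_S − V_G = 3.31 − 2.76 = 0.55 V; V_SD = V_S − V_D = 3.31 − 0.58 = 2.73 V.
V_SG = 0.55 V < |V_th| = 1.4 V, so the transistor is in cutoff.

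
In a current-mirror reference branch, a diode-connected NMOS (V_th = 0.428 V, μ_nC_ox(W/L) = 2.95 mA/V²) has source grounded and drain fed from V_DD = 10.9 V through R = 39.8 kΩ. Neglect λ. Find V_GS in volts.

With gate tied to drain, V_GS = V_DS ≥ V_GS − V_th, so the device is in saturation.
KCL at the drain: ½ k_n (V_GS − V_th)² = (V_DD − V_GS)/R.
Let x = V_GS − 0.428. Then 58.7 x² + x − 10.47 = 0, giving x = 0.414 V (positive root), so V_GS = 0.842 V.
I_D = (V_DD − V_GS)/R = (10.9 − 0.842) / 39.8 = 0.253 mA.

V_GS = 0.842 V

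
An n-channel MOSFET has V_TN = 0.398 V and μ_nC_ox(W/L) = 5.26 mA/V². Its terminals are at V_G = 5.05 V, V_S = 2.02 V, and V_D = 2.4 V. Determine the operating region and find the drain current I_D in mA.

V_GS = V_G − V_S = 5.05 − 2.02 = 3.03 V; V_DS = V_D − V_S = 2.4 − 2.02 = 0.38 V.
V_ov = V_GS − V_TN = 3.03 − 0.398 = 2.63 V.
Since V_DS = 0.38 V < V_ov = 2.63 V, the device is in the triode region.
I_D = k_n [V_ov · V_DS − ½ V_DS²] = 5.26 × [2.63 × 0.38 − 0.5 × 0.38²] = 4.88 mA.

Triode; I_D = 4.88 mA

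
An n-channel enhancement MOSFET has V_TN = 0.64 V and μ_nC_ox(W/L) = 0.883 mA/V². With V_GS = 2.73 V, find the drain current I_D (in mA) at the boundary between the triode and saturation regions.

I_D = 1.93 mA

At the boundary V_DS = V_ov = V_GS − V_TN = 2.73 − 0.64 = 2.09 V.
I_D = ½ k_n V_ov² = 0.5 × 0.883 × 2.09² = 1.93 mA.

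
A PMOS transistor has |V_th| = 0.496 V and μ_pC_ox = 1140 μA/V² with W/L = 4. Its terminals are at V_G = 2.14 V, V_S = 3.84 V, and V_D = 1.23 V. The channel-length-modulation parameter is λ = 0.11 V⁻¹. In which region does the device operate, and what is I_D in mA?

V_SG = V_S − V_G = 3.84 − 2.14 = 1.7 V; V_SD = V_S − V_D = 3.84 − 1.23 = 2.61 V.
k_p = μ_pC_ox · (W/L) = 4.56 mA/V².
V_ov = V_SG − |V_th| = 1.7 − 0.496 = 1.2 V.
Since V_SD = 2.61 V ≥ V_ov = 1.2 V, the device is in saturation.
I_D = ½ k_p V_ov² (1 + λ V_SD) = 0.5 × 4.56 × 1.2² × (1 + 0.11 × 2.61) = 4.25 mA.

Saturation; I_D = 4.25 mA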